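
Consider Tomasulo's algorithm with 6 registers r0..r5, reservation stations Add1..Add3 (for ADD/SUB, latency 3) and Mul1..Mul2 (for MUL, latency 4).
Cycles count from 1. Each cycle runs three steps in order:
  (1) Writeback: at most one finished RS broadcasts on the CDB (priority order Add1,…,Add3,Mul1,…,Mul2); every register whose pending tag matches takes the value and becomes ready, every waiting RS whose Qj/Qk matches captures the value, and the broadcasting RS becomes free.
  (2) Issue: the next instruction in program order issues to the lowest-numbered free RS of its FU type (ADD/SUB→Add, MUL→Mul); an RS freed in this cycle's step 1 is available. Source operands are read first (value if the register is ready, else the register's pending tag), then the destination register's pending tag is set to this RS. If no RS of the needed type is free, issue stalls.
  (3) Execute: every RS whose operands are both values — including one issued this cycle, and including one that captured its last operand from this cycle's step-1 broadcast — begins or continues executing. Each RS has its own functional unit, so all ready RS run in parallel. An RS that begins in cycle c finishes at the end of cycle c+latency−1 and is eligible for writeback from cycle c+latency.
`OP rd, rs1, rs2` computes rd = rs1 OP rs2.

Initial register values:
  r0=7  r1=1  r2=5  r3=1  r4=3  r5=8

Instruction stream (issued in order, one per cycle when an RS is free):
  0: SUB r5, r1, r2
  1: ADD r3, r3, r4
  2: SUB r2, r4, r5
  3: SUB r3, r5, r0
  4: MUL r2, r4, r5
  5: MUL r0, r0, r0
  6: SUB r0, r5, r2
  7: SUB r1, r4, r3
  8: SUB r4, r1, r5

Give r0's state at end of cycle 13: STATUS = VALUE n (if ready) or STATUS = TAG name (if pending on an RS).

  c1: issue SUB r5<-Add1  regs: r0:7,r1:1,r2:5,r3:1,r4:3,r5:Add1
  c2: issue ADD r3<-Add2  regs: r0:7,r1:1,r2:5,r3:Add2,r4:3,r5:Add1
  c3: issue SUB r2<-Add3  regs: r0:7,r1:1,r2:Add3,r3:Add2,r4:3,r5:Add1
  c4: CDB Add1=-4; issue SUB r3<-Add1  regs: r0:7,r1:1,r2:Add3,r3:Add1,r4:3,r5:-4
  c5: CDB Add2=4; issue MUL r2<-Mul1  regs: r0:7,r1:1,r2:Mul1,r3:Add1,r4:3,r5:-4
  c6: issue MUL r0<-Mul2  regs: r0:Mul2,r1:1,r2:Mul1,r3:Add1,r4:3,r5:-4
  c7: CDB Add1=-11; issue SUB r0<-Add1  regs: r0:Add1,r1:1,r2:Mul1,r3:-11,r4:3,r5:-4
  c8: CDB Add3=7; issue SUB r1<-Add2  regs: r0:Add1,r1:Add2,r2:Mul1,r3:-11,r4:3,r5:-4
  c9: CDB Mul1=-12; issue SUB r4<-Add3  regs: r0:Add1,r1:Add2,r2:-12,r3:-11,r4:Add3,r5:-4
  c10: CDB Mul2=49  regs: r0:Add1,r1:Add2,r2:-12,r3:-11,r4:Add3,r5:-4
  c11: CDB Add2=14  regs: r0:Add1,r1:14,r2:-12,r3:-11,r4:Add3,r5:-4
  c12: CDB Add1=8  regs: r0:8,r1:14,r2:-12,r3:-11,r4:Add3,r5:-4
  c13: -  regs: r0:8,r1:14,r2:-12,r3:-11,r4:Add3,r5:-4

STATUS = VALUE 8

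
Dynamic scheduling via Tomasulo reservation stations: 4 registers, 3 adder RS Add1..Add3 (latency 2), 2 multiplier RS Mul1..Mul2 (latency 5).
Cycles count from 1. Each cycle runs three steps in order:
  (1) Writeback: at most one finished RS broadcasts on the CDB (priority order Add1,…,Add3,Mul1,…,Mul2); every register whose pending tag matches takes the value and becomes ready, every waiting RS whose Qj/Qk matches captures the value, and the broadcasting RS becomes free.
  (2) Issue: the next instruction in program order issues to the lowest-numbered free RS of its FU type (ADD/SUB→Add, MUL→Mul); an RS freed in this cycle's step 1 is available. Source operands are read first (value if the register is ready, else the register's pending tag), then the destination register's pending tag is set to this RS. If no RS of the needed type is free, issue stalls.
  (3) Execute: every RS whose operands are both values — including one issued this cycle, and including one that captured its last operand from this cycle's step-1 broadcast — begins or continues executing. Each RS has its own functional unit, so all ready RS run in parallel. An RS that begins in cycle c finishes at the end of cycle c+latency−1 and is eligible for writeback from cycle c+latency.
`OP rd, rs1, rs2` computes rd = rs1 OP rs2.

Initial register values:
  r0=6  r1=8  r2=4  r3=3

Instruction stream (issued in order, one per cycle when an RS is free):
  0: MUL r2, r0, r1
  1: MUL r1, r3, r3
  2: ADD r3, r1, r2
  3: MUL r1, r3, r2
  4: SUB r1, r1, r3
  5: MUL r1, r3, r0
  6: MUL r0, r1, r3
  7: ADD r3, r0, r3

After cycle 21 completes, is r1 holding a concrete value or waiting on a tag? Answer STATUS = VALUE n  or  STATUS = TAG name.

STATUS = VALUE 342

c1: issue MUL r2<-Mul1 | r0:6,r1:8,r2:Mul1,r3:3
c2: issue MUL r1<-Mul2 | r0:6,r1:Mul2,r2:Mul1,r3:3
c3: issue ADD r3<-Add1 | r0:6,r1:Mul2,r2:Mul1,r3:Add1
c4: stall | r0:6,r1:Mul2,r2:Mul1,r3:Add1
c5: stall | r0:6,r1:Mul2,r2:Mul1,r3:Add1
c6: CDB Mul1=48; issue MUL r1<-Mul1 | r0:6,r1:Mul1,r2:48,r3:Add1
c7: CDB Mul2=9; issue SUB r1<-Add2 | r0:6,r1:Add2,r2:48,r3:Add1
c8: issue MUL r1<-Mul2 | r0:6,r1:Mul2,r2:48,r3:Add1
c9: CDB Add1=57; stall | r0:6,r1:Mul2,r2:48,r3:57
c10: stall | r0:6,r1:Mul2,r2:48,r3:57
c11: stall | r0:6,r1:Mul2,r2:48,r3:57
c12: stall | r0:6,r1:Mul2,r2:48,r3:57
c13: stall | r0:6,r1:Mul2,r2:48,r3:57
c14: CDB Mul1=2736; issue MUL r0<-Mul1 | r0:Mul1,r1:Mul2,r2:48,r3:57
c15: CDB Mul2=342; issue ADD r3<-Add1 | r0:Mul1,r1:342,r2:48,r3:Add1
c16: CDB Add2=2679 | r0:Mul1,r1:342,r2:48,r3:Add1
c17: - | r0:Mul1,r1:342,r2:48,r3:Add1
c18: - | r0:Mul1,r1:342,r2:48,r3:Add1
c19: - | r0:Mul1,r1:342,r2:48,r3:Add1
c20: CDB Mul1=19494 | r0:19494,r1:342,r2:48,r3:Add1
c21: - | r0:19494,r1:342,r2:48,r3:Add1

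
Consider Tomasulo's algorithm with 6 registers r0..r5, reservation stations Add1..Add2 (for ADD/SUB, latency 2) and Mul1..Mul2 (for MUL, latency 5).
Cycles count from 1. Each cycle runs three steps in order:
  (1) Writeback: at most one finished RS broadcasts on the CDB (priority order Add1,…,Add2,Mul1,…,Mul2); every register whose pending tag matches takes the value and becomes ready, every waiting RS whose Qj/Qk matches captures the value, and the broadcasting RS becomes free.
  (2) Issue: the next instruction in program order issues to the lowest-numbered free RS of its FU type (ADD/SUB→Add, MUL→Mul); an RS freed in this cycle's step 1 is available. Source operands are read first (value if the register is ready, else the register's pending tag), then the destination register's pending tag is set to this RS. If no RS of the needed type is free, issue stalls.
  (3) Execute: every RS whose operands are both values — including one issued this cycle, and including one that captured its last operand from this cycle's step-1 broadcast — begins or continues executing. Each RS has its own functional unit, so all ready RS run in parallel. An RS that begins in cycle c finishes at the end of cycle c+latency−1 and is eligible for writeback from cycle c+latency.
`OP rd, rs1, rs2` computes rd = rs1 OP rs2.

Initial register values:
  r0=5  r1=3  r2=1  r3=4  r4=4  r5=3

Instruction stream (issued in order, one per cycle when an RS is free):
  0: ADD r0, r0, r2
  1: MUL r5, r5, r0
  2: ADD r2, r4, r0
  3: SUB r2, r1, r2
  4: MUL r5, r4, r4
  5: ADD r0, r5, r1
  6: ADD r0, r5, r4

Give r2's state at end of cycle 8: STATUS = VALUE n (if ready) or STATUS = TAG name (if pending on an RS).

STATUS = VALUE -7

c1: issue ADD r0<-Add1 | r0:Add1,r1:3,r2:1,r3:4,r4:4,r5:3
c2: issue MUL r5<-Mul1 | r0:Add1,r1:3,r2:1,r3:4,r4:4,r5:Mul1
c3: CDB Add1=6; issue ADD r2<-Add1 | r0:6,r1:3,r2:Add1,r3:4,r4:4,r5:Mul1
c4: issue SUB r2<-Add2 | r0:6,r1:3,r2:Add2,r3:4,r4:4,r5:Mul1
c5: CDB Add1=10; issue MUL r5<-Mul2 | r0:6,r1:3,r2:Add2,r3:4,r4:4,r5:Mul2
c6: issue ADD r0<-Add1 | r0:Add1,r1:3,r2:Add2,r3:4,r4:4,r5:Mul2
c7: CDB Add2=-7; issue ADD r0<-Add2 | r0:Add2,r1:3,r2:-7,r3:4,r4:4,r5:Mul2
c8: CDB Mul1=18 | r0:Add2,r1:3,r2:-7,r3:4,r4:4,r5:Mul2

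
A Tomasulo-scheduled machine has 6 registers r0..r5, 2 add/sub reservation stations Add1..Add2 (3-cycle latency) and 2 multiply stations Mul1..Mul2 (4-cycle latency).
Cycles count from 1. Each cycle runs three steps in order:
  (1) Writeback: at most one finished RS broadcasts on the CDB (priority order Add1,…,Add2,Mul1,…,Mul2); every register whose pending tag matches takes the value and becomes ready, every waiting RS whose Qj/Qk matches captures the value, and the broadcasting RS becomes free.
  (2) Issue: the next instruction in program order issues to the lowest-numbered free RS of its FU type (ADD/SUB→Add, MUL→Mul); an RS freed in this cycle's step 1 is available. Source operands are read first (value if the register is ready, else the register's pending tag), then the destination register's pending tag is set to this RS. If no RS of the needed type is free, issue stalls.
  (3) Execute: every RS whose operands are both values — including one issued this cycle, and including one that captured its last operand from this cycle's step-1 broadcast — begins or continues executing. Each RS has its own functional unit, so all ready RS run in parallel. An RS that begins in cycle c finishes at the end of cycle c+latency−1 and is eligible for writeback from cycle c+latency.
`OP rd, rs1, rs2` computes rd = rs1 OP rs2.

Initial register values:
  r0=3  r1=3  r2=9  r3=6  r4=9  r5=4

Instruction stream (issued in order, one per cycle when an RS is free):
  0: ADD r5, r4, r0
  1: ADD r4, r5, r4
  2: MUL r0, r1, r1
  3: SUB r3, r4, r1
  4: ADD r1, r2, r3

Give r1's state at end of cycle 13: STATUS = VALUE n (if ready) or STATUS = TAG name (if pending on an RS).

c1: issue ADD r5<-Add1 | r0:3,r1:3,r2:9,r3:6,r4:9,r5:Add1
c2: issue ADD r4<-Add2 | r0:3,r1:3,r2:9,r3:6,r4:Add2,r5:Add1
c3: issue MUL r0<-Mul1 | r0:Mul1,r1:3,r2:9,r3:6,r4:Add2,r5:Add1
c4: CDB Add1=12; issue SUB r3<-Add1 | r0:Mul1,r1:3,r2:9,r3:Add1,r4:Add2,r5:12
c5: stall | r0:Mul1,r1:3,r2:9,r3:Add1,r4:Add2,r5:12
c6: stall | r0:Mul1,r1:3,r2:9,r3:Add1,r4:Add2,r5:12
c7: CDB Add2=21; issue ADD r1<-Add2 | r0:Mul1,r1:Add2,r2:9,r3:Add1,r4:21,r5:12
c8: CDB Mul1=9 | r0:9,r1:Add2,r2:9,r3:Add1,r4:21,r5:12
c9: - | r0:9,r1:Add2,r2:9,r3:Add1,r4:21,r5:12
c10: CDB Add1=18 | r0:9,r1:Add2,r2:9,r3:18,r4:21,r5:12
c11: - | r0:9,r1:Add2,r2:9,r3:18,r4:21,r5:12
c12: - | r0:9,r1:Add2,r2:9,r3:18,r4:21,r5:12
c13: CDB Add2=27 | r0:9,r1:27,r2:9,r3:18,r4:21,r5:12

STATUS = VALUE 27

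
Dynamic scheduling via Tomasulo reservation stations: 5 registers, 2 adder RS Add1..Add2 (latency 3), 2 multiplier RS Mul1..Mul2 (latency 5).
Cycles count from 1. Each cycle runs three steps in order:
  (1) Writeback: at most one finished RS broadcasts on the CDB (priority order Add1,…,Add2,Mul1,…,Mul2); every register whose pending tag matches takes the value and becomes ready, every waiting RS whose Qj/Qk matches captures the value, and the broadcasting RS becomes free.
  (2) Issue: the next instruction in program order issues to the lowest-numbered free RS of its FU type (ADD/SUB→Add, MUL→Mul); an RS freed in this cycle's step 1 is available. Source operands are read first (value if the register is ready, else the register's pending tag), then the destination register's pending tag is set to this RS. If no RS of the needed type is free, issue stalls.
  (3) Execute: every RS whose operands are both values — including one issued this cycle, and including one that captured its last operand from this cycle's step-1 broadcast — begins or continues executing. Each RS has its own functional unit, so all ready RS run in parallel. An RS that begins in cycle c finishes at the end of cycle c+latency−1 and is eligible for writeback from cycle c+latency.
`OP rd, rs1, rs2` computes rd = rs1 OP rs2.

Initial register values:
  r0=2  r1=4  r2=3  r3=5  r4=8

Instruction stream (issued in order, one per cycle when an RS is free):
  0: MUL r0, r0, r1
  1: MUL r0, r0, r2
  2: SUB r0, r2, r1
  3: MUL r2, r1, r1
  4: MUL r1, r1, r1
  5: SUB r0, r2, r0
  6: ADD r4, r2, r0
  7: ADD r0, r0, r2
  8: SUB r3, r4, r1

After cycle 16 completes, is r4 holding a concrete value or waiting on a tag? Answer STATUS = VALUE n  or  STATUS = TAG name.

STATUS = TAG Add2

cycle 1: issue MUL r0<-Mul1 // r0:Mul1,r1:4,r2:3,r3:5,r4:8
cycle 2: issue MUL r0<-Mul2 // r0:Mul2,r1:4,r2:3,r3:5,r4:8
cycle 3: issue SUB r0<-Add1 // r0:Add1,r1:4,r2:3,r3:5,r4:8
cycle 4: stall // r0:Add1,r1:4,r2:3,r3:5,r4:8
cycle 5: stall // r0:Add1,r1:4,r2:3,r3:5,r4:8
cycle 6: CDB Add1=-1; stall // r0:-1,r1:4,r2:3,r3:5,r4:8
cycle 7: CDB Mul1=8; issue MUL r2<-Mul1 // r0:-1,r1:4,r2:Mul1,r3:5,r4:8
cycle 8: stall // r0:-1,r1:4,r2:Mul1,r3:5,r4:8
cycle 9: stall // r0:-1,r1:4,r2:Mul1,r3:5,r4:8
cycle 10: stall // r0:-1,r1:4,r2:Mul1,r3:5,r4:8
cycle 11: stall // r0:-1,r1:4,r2:Mul1,r3:5,r4:8
cycle 12: CDB Mul1=16; issue MUL r1<-Mul1 // r0:-1,r1:Mul1,r2:16,r3:5,r4:8
cycle 13: CDB Mul2=24; issue SUB r0<-Add1 // r0:Add1,r1:Mul1,r2:16,r3:5,r4:8
cycle 14: issue ADD r4<-Add2 // r0:Add1,r1:Mul1,r2:16,r3:5,r4:Add2
cycle 15: stall // r0:Add1,r1:Mul1,r2:16,r3:5,r4:Add2
cycle 16: CDB Add1=17; issue ADD r0<-Add1 // r0:Add1,r1:Mul1,r2:16,r3:5,r4:Add2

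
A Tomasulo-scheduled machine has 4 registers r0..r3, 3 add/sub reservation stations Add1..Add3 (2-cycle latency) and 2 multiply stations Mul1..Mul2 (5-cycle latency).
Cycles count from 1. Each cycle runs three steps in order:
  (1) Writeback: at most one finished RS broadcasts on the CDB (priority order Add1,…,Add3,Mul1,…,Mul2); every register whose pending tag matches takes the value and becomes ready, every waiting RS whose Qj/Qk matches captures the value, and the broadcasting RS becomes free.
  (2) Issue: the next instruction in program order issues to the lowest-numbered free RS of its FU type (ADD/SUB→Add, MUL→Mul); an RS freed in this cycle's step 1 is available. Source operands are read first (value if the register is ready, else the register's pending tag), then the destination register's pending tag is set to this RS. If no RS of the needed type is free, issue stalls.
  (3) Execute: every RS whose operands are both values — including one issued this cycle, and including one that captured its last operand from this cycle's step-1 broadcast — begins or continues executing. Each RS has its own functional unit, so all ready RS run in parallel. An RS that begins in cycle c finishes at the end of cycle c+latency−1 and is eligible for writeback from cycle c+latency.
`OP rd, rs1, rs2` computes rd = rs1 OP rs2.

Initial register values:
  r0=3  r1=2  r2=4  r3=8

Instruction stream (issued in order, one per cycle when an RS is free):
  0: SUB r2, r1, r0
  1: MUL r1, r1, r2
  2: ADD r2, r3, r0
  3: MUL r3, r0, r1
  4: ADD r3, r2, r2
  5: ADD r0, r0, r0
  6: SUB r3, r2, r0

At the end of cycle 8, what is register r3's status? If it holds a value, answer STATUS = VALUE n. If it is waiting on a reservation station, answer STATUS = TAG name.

STATUS = TAG Add1

c1: issue SUB r2<-Add1 | r0:3,r1:2,r2:Add1,r3:8
c2: issue MUL r1<-Mul1 | r0:3,r1:Mul1,r2:Add1,r3:8
c3: CDB Add1=-1; issue ADD r2<-Add1 | r0:3,r1:Mul1,r2:Add1,r3:8
c4: issue MUL r3<-Mul2 | r0:3,r1:Mul1,r2:Add1,r3:Mul2
c5: CDB Add1=11; issue ADD r3<-Add1 | r0:3,r1:Mul1,r2:11,r3:Add1
c6: issue ADD r0<-Add2 | r0:Add2,r1:Mul1,r2:11,r3:Add1
c7: CDB Add1=22; issue SUB r3<-Add1 | r0:Add2,r1:Mul1,r2:11,r3:Add1
c8: CDB Add2=6 | r0:6,r1:Mul1,r2:11,r3:Add1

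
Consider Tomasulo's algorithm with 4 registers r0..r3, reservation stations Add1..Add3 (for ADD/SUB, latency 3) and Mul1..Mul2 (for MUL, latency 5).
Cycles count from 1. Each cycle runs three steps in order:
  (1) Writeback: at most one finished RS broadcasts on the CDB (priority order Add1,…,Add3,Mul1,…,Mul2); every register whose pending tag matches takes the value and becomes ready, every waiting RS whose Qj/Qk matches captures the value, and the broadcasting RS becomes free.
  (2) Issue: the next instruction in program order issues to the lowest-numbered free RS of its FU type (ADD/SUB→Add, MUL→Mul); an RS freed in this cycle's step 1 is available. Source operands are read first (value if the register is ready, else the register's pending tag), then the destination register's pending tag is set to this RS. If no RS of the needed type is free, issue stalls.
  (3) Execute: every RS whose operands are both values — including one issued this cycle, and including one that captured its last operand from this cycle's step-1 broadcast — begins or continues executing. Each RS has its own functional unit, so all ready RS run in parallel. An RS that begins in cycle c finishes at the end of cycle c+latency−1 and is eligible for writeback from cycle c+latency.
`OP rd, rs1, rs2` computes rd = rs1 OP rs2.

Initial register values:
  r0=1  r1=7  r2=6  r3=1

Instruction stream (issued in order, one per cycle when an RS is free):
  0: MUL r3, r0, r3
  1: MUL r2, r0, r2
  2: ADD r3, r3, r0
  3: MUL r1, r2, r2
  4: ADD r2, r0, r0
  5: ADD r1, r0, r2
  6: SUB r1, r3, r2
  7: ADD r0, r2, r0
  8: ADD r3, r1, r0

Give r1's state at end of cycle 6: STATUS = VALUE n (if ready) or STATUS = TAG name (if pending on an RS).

STATUS = TAG Mul1

c1: issue MUL r3<-Mul1 | r0:1,r1:7,r2:6,r3:Mul1
c2: issue MUL r2<-Mul2 | r0:1,r1:7,r2:Mul2,r3:Mul1
c3: issue ADD r3<-Add1 | r0:1,r1:7,r2:Mul2,r3:Add1
c4: stall | r0:1,r1:7,r2:Mul2,r3:Add1
c5: stall | r0:1,r1:7,r2:Mul2,r3:Add1
c6: CDB Mul1=1; issue MUL r1<-Mul1 | r0:1,r1:Mul1,r2:Mul2,r3:Add1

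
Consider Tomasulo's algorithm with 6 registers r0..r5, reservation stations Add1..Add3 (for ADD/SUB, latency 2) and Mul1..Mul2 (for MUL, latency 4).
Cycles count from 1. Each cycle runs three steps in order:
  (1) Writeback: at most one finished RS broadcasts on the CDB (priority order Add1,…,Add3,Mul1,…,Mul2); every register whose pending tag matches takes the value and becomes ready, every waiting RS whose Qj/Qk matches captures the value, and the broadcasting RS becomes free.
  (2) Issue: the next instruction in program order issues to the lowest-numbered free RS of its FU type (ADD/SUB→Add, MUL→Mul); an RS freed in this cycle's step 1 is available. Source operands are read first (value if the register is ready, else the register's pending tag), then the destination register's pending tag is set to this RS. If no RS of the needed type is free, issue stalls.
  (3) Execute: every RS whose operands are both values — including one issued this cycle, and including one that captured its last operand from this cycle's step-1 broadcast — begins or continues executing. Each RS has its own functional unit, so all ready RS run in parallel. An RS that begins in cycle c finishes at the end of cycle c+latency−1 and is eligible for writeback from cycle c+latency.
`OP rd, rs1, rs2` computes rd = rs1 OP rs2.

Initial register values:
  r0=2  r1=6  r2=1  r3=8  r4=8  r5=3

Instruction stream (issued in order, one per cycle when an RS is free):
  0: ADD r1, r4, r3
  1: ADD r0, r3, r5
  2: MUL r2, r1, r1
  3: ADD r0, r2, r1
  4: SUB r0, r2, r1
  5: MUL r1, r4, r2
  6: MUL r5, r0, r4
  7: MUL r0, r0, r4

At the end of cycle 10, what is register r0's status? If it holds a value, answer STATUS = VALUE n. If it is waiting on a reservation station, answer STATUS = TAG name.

STATUS = VALUE 240

cycle 1: issue ADD r1<-Add1 // r0:2,r1:Add1,r2:1,r3:8,r4:8,r5:3
cycle 2: issue ADD r0<-Add2 // r0:Add2,r1:Add1,r2:1,r3:8,r4:8,r5:3
cycle 3: CDB Add1=16; issue MUL r2<-Mul1 // r0:Add2,r1:16,r2:Mul1,r3:8,r4:8,r5:3
cycle 4: CDB Add2=11; issue ADD r0<-Add1 // r0:Add1,r1:16,r2:Mul1,r3:8,r4:8,r5:3
cycle 5: issue SUB r0<-Add2 // r0:Add2,r1:16,r2:Mul1,r3:8,r4:8,r5:3
cycle 6: issue MUL r1<-Mul2 // r0:Add2,r1:Mul2,r2:Mul1,r3:8,r4:8,r5:3
cycle 7: CDB Mul1=256; issue MUL r5<-Mul1 // r0:Add2,r1:Mul2,r2:256,r3:8,r4:8,r5:Mul1
cycle 8: stall // r0:Add2,r1:Mul2,r2:256,r3:8,r4:8,r5:Mul1
cycle 9: CDB Add1=272; stall // r0:Add2,r1:Mul2,r2:256,r3:8,r4:8,r5:Mul1
cycle 10: CDB Add2=240; stall // r0:240,r1:Mul2,r2:256,r3:8,r4:8,r5:Mul1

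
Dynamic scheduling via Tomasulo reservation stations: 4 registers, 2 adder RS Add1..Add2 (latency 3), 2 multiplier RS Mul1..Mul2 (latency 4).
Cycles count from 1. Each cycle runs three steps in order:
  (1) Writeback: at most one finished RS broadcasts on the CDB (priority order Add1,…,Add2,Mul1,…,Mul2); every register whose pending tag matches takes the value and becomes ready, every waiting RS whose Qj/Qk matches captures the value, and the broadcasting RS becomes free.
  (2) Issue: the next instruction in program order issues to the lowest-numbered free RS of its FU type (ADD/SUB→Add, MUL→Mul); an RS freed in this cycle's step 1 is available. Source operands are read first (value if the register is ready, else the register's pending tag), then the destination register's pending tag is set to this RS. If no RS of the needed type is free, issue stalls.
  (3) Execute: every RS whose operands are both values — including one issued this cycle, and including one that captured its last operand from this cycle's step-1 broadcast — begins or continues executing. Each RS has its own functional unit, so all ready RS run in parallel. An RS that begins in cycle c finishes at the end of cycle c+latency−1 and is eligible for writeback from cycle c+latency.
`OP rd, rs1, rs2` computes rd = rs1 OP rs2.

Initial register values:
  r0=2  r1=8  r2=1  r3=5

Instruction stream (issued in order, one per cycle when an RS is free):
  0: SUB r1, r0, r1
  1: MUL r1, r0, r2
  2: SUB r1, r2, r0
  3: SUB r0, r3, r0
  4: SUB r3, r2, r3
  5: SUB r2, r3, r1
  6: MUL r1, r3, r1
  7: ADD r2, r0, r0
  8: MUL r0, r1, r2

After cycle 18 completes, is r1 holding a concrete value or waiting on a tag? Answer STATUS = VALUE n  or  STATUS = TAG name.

STATUS = VALUE 4

cycle 1: issue SUB r1<-Add1 // r0:2,r1:Add1,r2:1,r3:5
cycle 2: issue MUL r1<-Mul1 // r0:2,r1:Mul1,r2:1,r3:5
cycle 3: issue SUB r1<-Add2 // r0:2,r1:Add2,r2:1,r3:5
cycle 4: CDB Add1=-6; issue SUB r0<-Add1 // r0:Add1,r1:Add2,r2:1,r3:5
cycle 5: stall // r0:Add1,r1:Add2,r2:1,r3:5
cycle 6: CDB Add2=-1; issue SUB r3<-Add2 // r0:Add1,r1:-1,r2:1,r3:Add2
cycle 7: CDB Add1=3; issue SUB r2<-Add1 // r0:3,r1:-1,r2:Add1,r3:Add2
cycle 8: CDB Mul1=2; issue MUL r1<-Mul1 // r0:3,r1:Mul1,r2:Add1,r3:Add2
cycle 9: CDB Add2=-4; issue ADD r2<-Add2 // r0:3,r1:Mul1,r2:Add2,r3:-4
cycle 10: issue MUL r0<-Mul2 // r0:Mul2,r1:Mul1,r2:Add2,r3:-4
cycle 11: - // r0:Mul2,r1:Mul1,r2:Add2,r3:-4
cycle 12: CDB Add1=-3 // r0:Mul2,r1:Mul1,r2:Add2,r3:-4
cycle 13: CDB Add2=6 // r0:Mul2,r1:Mul1,r2:6,r3:-4
cycle 14: CDB Mul1=4 // r0:Mul2,r1:4,r2:6,r3:-4
cycle 15: - // r0:Mul2,r1:4,r2:6,r3:-4
cycle 16: - // r0:Mul2,r1:4,r2:6,r3:-4
cycle 17: - // r0:Mul2,r1:4,r2:6,r3:-4
cycle 18: CDB Mul2=24 // r0:24,r1:4,r2:6,r3:-4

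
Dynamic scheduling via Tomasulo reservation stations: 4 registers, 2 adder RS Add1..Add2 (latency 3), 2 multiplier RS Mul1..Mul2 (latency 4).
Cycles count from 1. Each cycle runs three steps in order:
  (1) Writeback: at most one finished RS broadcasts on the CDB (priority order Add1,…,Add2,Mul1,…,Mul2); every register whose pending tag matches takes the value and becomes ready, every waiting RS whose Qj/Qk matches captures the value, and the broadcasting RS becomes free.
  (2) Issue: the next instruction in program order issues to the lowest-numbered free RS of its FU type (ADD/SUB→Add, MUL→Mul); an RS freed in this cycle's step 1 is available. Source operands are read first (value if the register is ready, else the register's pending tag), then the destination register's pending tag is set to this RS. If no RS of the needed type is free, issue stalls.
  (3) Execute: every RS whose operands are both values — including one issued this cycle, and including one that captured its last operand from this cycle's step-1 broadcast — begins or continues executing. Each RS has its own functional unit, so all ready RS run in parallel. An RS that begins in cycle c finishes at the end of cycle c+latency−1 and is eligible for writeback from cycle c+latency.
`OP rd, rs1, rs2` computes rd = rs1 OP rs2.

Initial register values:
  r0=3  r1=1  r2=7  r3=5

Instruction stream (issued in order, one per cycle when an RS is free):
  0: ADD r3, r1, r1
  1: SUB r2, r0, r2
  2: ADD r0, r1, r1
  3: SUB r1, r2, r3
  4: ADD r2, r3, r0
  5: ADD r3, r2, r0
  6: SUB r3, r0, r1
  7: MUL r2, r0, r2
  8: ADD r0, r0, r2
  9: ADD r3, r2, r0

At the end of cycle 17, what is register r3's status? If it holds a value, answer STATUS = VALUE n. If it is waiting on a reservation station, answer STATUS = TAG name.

STATUS = TAG Add2

c1: issue ADD r3<-Add1 | r0:3,r1:1,r2:7,r3:Add1
c2: issue SUB r2<-Add2 | r0:3,r1:1,r2:Add2,r3:Add1
c3: stall | r0:3,r1:1,r2:Add2,r3:Add1
c4: CDB Add1=2; issue ADD r0<-Add1 | r0:Add1,r1:1,r2:Add2,r3:2
c5: CDB Add2=-4; issue SUB r1<-Add2 | r0:Add1,r1:Add2,r2:-4,r3:2
c6: stall | r0:Add1,r1:Add2,r2:-4,r3:2
c7: CDB Add1=2; issue ADD r2<-Add1 | r0:2,r1:Add2,r2:Add1,r3:2
c8: CDB Add2=-6; issue ADD r3<-Add2 | r0:2,r1:-6,r2:Add1,r3:Add2
c9: stall | r0:2,r1:-6,r2:Add1,r3:Add2
c10: CDB Add1=4; issue SUB r3<-Add1 | r0:2,r1:-6,r2:4,r3:Add1
c11: issue MUL r2<-Mul1 | r0:2,r1:-6,r2:Mul1,r3:Add1
c12: stall | r0:2,r1:-6,r2:Mul1,r3:Add1
c13: CDB Add1=8; issue ADD r0<-Add1 | r0:Add1,r1:-6,r2:Mul1,r3:8
c14: CDB Add2=6; issue ADD r3<-Add2 | r0:Add1,r1:-6,r2:Mul1,r3:Add2
c15: CDB Mul1=8 | r0:Add1,r1:-6,r2:8,r3:Add2
c16: - | r0:Add1,r1:-6,r2:8,r3:Add2
c17: - | r0:Add1,r1:-6,r2:8,r3:Add2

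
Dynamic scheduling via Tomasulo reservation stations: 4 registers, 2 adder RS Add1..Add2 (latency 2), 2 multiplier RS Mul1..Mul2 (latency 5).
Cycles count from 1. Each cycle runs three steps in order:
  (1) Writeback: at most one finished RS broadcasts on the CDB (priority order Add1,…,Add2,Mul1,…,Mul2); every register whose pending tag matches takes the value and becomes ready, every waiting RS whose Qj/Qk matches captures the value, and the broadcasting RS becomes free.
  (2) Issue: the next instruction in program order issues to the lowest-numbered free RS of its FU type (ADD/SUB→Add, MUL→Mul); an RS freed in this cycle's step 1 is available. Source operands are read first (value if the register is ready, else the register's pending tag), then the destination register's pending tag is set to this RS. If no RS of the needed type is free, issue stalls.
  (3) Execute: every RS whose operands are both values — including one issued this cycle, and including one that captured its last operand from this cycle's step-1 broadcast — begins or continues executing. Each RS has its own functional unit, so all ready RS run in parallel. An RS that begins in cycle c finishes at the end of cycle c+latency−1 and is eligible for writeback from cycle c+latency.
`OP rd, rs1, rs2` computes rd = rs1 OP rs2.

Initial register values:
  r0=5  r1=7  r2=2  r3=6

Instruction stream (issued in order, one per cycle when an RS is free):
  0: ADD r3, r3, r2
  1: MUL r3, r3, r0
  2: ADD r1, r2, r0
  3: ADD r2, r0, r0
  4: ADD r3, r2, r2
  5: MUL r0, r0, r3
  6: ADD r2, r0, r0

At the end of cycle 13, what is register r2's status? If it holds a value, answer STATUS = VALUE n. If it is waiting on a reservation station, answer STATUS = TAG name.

cycle 1: issue ADD r3<-Add1 // r0:5,r1:7,r2:2,r3:Add1
cycle 2: issue MUL r3<-Mul1 // r0:5,r1:7,r2:2,r3:Mul1
cycle 3: CDB Add1=8; issue ADD r1<-Add1 // r0:5,r1:Add1,r2:2,r3:Mul1
cycle 4: issue ADD r2<-Add2 // r0:5,r1:Add1,r2:Add2,r3:Mul1
cycle 5: CDB Add1=7; issue ADD r3<-Add1 // r0:5,r1:7,r2:Add2,r3:Add1
cycle 6: CDB Add2=10; issue MUL r0<-Mul2 // r0:Mul2,r1:7,r2:10,r3:Add1
cycle 7: issue ADD r2<-Add2 // r0:Mul2,r1:7,r2:Add2,r3:Add1
cycle 8: CDB Add1=20 // r0:Mul2,r1:7,r2:Add2,r3:20
cycle 9: CDB Mul1=40 // r0:Mul2,r1:7,r2:Add2,r3:20
cycle 10: - // r0:Mul2,r1:7,r2:Add2,r3:20
cycle 11: - // r0:Mul2,r1:7,r2:Add2,r3:20
cycle 12: - // r0:Mul2,r1:7,r2:Add2,r3:20
cycle 13: CDB Mul2=100 // r0:100,r1:7,r2:Add2,r3:20

STATUS = TAG Add2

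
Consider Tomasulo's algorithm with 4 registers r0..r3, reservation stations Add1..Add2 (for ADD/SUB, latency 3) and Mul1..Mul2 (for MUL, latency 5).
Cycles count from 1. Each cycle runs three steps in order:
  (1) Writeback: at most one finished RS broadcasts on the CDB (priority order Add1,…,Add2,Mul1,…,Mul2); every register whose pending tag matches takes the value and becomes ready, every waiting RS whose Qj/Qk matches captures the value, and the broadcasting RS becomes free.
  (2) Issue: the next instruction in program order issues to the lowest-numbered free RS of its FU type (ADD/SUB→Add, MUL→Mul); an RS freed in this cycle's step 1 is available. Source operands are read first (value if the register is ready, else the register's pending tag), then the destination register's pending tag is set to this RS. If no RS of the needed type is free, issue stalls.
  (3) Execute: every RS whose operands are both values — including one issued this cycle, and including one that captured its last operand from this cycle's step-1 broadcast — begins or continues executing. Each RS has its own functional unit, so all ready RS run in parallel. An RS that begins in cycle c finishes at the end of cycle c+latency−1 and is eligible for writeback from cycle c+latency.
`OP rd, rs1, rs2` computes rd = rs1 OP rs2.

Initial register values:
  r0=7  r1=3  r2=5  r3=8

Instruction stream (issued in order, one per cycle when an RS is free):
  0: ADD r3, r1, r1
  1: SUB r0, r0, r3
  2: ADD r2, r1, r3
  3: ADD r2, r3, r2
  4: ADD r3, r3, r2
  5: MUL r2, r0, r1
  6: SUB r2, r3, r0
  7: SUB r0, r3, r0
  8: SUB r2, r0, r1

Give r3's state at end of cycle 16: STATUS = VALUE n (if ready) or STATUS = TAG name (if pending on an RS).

STATUS = VALUE 21

c1: issue ADD r3<-Add1 | r0:7,r1:3,r2:5,r3:Add1
c2: issue SUB r0<-Add2 | r0:Add2,r1:3,r2:5,r3:Add1
c3: stall | r0:Add2,r1:3,r2:5,r3:Add1
c4: CDB Add1=6; issue ADD r2<-Add1 | r0:Add2,r1:3,r2:Add1,r3:6
c5: stall | r0:Add2,r1:3,r2:Add1,r3:6
c6: stall | r0:Add2,r1:3,r2:Add1,r3:6
c7: CDB Add1=9; issue ADD r2<-Add1 | r0:Add2,r1:3,r2:Add1,r3:6
c8: CDB Add2=1; issue ADD r3<-Add2 | r0:1,r1:3,r2:Add1,r3:Add2
c9: issue MUL r2<-Mul1 | r0:1,r1:3,r2:Mul1,r3:Add2
c10: CDB Add1=15; issue SUB r2<-Add1 | r0:1,r1:3,r2:Add1,r3:Add2
c11: stall | r0:1,r1:3,r2:Add1,r3:Add2
c12: stall | r0:1,r1:3,r2:Add1,r3:Add2
c13: CDB Add2=21; issue SUB r0<-Add2 | r0:Add2,r1:3,r2:Add1,r3:21
c14: CDB Mul1=3; stall | r0:Add2,r1:3,r2:Add1,r3:21
c15: stall | r0:Add2,r1:3,r2:Add1,r3:21
c16: CDB Add1=20; issue SUB r2<-Add1 | r0:Add2,r1:3,r2:Add1,r3:21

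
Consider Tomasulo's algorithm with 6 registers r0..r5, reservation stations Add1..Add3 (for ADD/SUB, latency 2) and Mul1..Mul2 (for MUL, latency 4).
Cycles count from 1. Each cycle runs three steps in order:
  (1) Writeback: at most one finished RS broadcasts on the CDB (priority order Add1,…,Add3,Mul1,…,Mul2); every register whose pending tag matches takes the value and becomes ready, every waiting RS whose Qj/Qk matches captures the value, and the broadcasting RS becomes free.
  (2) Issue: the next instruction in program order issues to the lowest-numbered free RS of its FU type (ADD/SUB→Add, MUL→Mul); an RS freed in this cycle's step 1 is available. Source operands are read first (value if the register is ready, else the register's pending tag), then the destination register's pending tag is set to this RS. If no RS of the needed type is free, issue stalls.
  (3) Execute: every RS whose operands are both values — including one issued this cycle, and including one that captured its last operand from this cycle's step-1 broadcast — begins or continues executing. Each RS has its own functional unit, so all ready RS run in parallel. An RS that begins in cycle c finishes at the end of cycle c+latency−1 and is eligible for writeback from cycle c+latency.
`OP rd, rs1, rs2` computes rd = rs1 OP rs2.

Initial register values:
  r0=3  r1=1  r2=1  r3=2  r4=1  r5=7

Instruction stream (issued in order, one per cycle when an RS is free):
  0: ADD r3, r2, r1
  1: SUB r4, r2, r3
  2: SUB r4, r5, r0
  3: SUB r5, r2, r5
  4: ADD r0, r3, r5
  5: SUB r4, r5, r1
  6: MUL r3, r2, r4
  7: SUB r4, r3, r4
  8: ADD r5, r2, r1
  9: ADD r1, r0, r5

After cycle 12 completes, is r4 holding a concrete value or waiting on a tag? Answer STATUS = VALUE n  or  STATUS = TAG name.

  c1: issue ADD r3<-Add1  regs: r0:3,r1:1,r2:1,r3:Add1,r4:1,r5:7
  c2: issue SUB r4<-Add2  regs: r0:3,r1:1,r2:1,r3:Add1,r4:Add2,r5:7
  c3: CDB Add1=2; issue SUB r4<-Add1  regs: r0:3,r1:1,r2:1,r3:2,r4:Add1,r5:7
  c4: issue SUB r5<-Add3  regs: r0:3,r1:1,r2:1,r3:2,r4:Add1,r5:Add3
  c5: CDB Add1=4; issue ADD r0<-Add1  regs: r0:Add1,r1:1,r2:1,r3:2,r4:4,r5:Add3
  c6: CDB Add2=-1; issue SUB r4<-Add2  regs: r0:Add1,r1:1,r2:1,r3:2,r4:Add2,r5:Add3
  c7: CDB Add3=-6; issue MUL r3<-Mul1  regs: r0:Add1,r1:1,r2:1,r3:Mul1,r4:Add2,r5:-6
  c8: issue SUB r4<-Add3  regs: r0:Add1,r1:1,r2:1,r3:Mul1,r4:Add3,r5:-6
  c9: CDB Add1=-4; issue ADD r5<-Add1  regs: r0:-4,r1:1,r2:1,r3:Mul1,r4:Add3,r5:Add1
  c10: CDB Add2=-7; issue ADD r1<-Add2  regs: r0:-4,r1:Add2,r2:1,r3:Mul1,r4:Add3,r5:Add1
  c11: CDB Add1=2  regs: r0:-4,r1:Add2,r2:1,r3:Mul1,r4:Add3,r5:2
  c12: -  regs: r0:-4,r1:Add2,r2:1,r3:Mul1,r4:Add3,r5:2

STATUS = TAG Add3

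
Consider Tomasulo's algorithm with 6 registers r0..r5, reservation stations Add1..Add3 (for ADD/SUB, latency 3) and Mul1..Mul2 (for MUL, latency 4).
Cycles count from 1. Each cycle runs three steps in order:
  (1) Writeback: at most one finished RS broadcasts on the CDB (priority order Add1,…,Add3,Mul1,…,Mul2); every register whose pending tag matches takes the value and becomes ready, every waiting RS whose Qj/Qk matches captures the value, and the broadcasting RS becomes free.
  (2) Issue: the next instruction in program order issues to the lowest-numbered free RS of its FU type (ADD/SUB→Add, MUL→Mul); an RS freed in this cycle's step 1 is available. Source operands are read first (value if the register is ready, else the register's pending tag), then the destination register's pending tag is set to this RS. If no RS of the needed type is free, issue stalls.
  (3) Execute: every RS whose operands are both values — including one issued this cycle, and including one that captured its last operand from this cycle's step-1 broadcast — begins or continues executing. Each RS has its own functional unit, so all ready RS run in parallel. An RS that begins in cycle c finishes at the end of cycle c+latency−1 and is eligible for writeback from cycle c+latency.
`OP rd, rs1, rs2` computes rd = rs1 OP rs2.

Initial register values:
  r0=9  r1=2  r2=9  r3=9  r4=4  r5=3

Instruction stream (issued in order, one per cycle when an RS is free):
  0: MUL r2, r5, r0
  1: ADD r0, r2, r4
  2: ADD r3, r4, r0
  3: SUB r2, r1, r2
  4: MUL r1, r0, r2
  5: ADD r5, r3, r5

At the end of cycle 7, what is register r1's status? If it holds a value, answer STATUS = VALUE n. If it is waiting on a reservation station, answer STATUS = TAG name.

STATUS = TAG Mul1

cycle 1: issue MUL r2<-Mul1 // r0:9,r1:2,r2:Mul1,r3:9,r4:4,r5:3
cycle 2: issue ADD r0<-Add1 // r0:Add1,r1:2,r2:Mul1,r3:9,r4:4,r5:3
cycle 3: issue ADD r3<-Add2 // r0:Add1,r1:2,r2:Mul1,r3:Add2,r4:4,r5:3
cycle 4: issue SUB r2<-Add3 // r0:Add1,r1:2,r2:Add3,r3:Add2,r4:4,r5:3
cycle 5: CDB Mul1=27; issue MUL r1<-Mul1 // r0:Add1,r1:Mul1,r2:Add3,r3:Add2,r4:4,r5:3
cycle 6: stall // r0:Add1,r1:Mul1,r2:Add3,r3:Add2,r4:4,r5:3
cycle 7: stall // r0:Add1,r1:Mul1,r2:Add3,r3:Add2,r4:4,r5:3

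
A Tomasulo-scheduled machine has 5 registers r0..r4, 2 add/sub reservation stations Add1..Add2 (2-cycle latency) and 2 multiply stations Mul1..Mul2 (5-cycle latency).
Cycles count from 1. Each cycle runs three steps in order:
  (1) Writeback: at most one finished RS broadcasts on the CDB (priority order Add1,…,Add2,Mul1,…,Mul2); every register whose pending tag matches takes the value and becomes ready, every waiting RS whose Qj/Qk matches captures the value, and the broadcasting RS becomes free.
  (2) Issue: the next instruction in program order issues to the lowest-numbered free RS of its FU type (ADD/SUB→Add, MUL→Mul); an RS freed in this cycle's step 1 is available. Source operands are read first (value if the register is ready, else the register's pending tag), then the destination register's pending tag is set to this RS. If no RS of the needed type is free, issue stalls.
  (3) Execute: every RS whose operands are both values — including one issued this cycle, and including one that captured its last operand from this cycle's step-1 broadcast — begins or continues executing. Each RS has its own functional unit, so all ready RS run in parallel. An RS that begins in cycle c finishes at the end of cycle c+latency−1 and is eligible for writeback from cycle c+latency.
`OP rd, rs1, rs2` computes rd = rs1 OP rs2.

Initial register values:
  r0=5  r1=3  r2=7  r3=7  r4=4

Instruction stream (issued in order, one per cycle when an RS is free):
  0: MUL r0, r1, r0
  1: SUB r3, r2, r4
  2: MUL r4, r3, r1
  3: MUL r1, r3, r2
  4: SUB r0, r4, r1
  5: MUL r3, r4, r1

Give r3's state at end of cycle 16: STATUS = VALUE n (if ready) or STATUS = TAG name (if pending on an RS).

  c1: issue MUL r0<-Mul1  regs: r0:Mul1,r1:3,r2:7,r3:7,r4:4
  c2: issue SUB r3<-Add1  regs: r0:Mul1,r1:3,r2:7,r3:Add1,r4:4
  c3: issue MUL r4<-Mul2  regs: r0:Mul1,r1:3,r2:7,r3:Add1,r4:Mul2
  c4: CDB Add1=3; stall  regs: r0:Mul1,r1:3,r2:7,r3:3,r4:Mul2
  c5: stall  regs: r0:Mul1,r1:3,r2:7,r3:3,r4:Mul2
  c6: CDB Mul1=15; issue MUL r1<-Mul1  regs: r0:15,r1:Mul1,r2:7,r3:3,r4:Mul2
  c7: issue SUB r0<-Add1  regs: r0:Add1,r1:Mul1,r2:7,r3:3,r4:Mul2
  c8: stall  regs: r0:Add1,r1:Mul1,r2:7,r3:3,r4:Mul2
  c9: CDB Mul2=9; issue MUL r3<-Mul2  regs: r0:Add1,r1:Mul1,r2:7,r3:Mul2,r4:9
  c10: -  regs: r0:Add1,r1:Mul1,r2:7,r3:Mul2,r4:9
  c11: CDB Mul1=21  regs: r0:Add1,r1:21,r2:7,r3:Mul2,r4:9
  c12: -  regs: r0:Add1,r1:21,r2:7,r3:Mul2,r4:9
  c13: CDB Add1=-12  regs: r0:-12,r1:21,r2:7,r3:Mul2,r4:9
  c14: -  regs: r0:-12,r1:21,r2:7,r3:Mul2,r4:9
  c15: -  regs: r0:-12,r1:21,r2:7,r3:Mul2,r4:9
  c16: CDB Mul2=189  regs: r0:-12,r1:21,r2:7,r3:189,r4:9

STATUS = VALUE 189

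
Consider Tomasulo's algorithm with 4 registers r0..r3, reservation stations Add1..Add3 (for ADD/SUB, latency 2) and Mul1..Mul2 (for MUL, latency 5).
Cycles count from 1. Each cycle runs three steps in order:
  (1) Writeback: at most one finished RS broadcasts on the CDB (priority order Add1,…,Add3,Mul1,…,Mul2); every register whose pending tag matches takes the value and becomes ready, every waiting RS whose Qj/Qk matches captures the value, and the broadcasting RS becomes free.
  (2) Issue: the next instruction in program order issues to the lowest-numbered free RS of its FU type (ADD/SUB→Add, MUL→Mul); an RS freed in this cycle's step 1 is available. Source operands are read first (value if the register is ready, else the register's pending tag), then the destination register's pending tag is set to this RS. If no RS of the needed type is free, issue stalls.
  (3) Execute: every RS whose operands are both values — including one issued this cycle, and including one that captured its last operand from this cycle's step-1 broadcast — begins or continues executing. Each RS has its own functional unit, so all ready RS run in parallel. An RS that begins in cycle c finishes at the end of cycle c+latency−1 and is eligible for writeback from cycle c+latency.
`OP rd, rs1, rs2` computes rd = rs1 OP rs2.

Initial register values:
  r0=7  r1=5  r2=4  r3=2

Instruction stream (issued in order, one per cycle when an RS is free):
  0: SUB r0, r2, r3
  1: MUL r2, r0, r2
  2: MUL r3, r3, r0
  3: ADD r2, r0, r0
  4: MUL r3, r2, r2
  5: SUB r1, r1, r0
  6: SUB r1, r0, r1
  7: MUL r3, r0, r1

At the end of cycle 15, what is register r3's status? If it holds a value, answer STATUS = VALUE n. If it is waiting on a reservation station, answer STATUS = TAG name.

STATUS = TAG Mul2

cycle 1: issue SUB r0<-Add1 // r0:Add1,r1:5,r2:4,r3:2
cycle 2: issue MUL r2<-Mul1 // r0:Add1,r1:5,r2:Mul1,r3:2
cycle 3: CDB Add1=2; issue MUL r3<-Mul2 // r0:2,r1:5,r2:Mul1,r3:Mul2
cycle 4: issue ADD r2<-Add1 // r0:2,r1:5,r2:Add1,r3:Mul2
cycle 5: stall // r0:2,r1:5,r2:Add1,r3:Mul2
cycle 6: CDB Add1=4; stall // r0:2,r1:5,r2:4,r3:Mul2
cycle 7: stall // r0:2,r1:5,r2:4,r3:Mul2
cycle 8: CDB Mul1=8; issue MUL r3<-Mul1 // r0:2,r1:5,r2:4,r3:Mul1
cycle 9: CDB Mul2=4; issue SUB r1<-Add1 // r0:2,r1:Add1,r2:4,r3:Mul1
cycle 10: issue SUB r1<-Add2 // r0:2,r1:Add2,r2:4,r3:Mul1
cycle 11: CDB Add1=3; issue MUL r3<-Mul2 // r0:2,r1:Add2,r2:4,r3:Mul2
cycle 12: - // r0:2,r1:Add2,r2:4,r3:Mul2
cycle 13: CDB Add2=-1 // r0:2,r1:-1,r2:4,r3:Mul2
cycle 14: CDB Mul1=16 // r0:2,r1:-1,r2:4,r3:Mul2
cycle 15: - // r0:2,r1:-1,r2:4,r3:Mul2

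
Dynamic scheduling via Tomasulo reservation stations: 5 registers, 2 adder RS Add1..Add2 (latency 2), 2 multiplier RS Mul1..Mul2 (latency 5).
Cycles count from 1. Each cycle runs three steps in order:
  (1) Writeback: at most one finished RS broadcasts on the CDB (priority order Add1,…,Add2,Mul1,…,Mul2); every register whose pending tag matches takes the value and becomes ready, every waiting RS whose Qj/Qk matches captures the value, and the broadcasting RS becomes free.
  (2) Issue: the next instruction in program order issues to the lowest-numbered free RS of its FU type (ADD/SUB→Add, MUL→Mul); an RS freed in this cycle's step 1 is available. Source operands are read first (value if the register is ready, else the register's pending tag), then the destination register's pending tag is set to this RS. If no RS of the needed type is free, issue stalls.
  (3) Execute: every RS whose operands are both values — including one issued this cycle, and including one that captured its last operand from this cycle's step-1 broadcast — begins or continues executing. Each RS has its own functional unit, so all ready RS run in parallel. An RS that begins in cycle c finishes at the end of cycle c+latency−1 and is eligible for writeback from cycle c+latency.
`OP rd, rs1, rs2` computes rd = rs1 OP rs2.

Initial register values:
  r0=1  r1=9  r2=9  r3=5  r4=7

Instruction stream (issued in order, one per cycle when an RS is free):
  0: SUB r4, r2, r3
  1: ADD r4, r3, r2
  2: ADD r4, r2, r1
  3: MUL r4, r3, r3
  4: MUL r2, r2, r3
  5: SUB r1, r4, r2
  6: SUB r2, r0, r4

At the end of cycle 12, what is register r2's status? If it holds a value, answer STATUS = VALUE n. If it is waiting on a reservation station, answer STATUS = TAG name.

STATUS = VALUE -24

  c1: issue SUB r4<-Add1  regs: r0:1,r1:9,r2:9,r3:5,r4:Add1
  c2: issue ADD r4<-Add2  regs: r0:1,r1:9,r2:9,r3:5,r4:Add2
  c3: CDB Add1=4; issue ADD r4<-Add1  regs: r0:1,r1:9,r2:9,r3:5,r4:Add1
  c4: CDB Add2=14; issue MUL r4<-Mul1  regs: r0:1,r1:9,r2:9,r3:5,r4:Mul1
  c5: CDB Add1=18; issue MUL r2<-Mul2  regs: r0:1,r1:9,r2:Mul2,r3:5,r4:Mul1
  c6: issue SUB r1<-Add1  regs: r0:1,r1:Add1,r2:Mul2,r3:5,r4:Mul1
  c7: issue SUB r2<-Add2  regs: r0:1,r1:Add1,r2:Add2,r3:5,r4:Mul1
  c8: -  regs: r0:1,r1:Add1,r2:Add2,r3:5,r4:Mul1
  c9: CDB Mul1=25  regs: r0:1,r1:Add1,r2:Add2,r3:5,r4:25
  c10: CDB Mul2=45  regs: r0:1,r1:Add1,r2:Add2,r3:5,r4:25
  c11: CDB Add2=-24  regs: r0:1,r1:Add1,r2:-24,r3:5,r4:25
  c12: CDB Add1=-20  regs: r0:1,r1:-20,r2:-24,r3:5,r4:25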